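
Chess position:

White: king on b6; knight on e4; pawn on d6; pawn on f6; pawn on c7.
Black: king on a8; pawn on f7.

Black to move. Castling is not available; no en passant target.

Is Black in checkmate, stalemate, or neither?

Black to move; black king on a8.
In check: no.
King squares — a7: attacked by Kb6; b7: attacked by Kb6; b8: attacked by Pc7.
Legal moves for Black: none.
Not in check and no legal moves → stalemate.

stalemate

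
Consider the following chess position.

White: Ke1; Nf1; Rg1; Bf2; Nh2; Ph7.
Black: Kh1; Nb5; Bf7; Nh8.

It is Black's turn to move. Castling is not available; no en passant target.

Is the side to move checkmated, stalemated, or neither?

Black to move; black king on h1.
In check: yes, from the white rook on g1.
King squares — g1: attacked by Bf2; g2: attacked by Rg1; h2: attacked by Nf1.
Legal moves for Black: none.
In check with no legal moves → checkmate.

checkmate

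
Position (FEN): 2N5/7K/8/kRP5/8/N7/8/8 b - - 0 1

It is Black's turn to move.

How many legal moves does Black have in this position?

2

Black to move; king on a5.
In check: yes, from the white rook on b5.
Legal moves: Ka6, Ka4.
Count: 2.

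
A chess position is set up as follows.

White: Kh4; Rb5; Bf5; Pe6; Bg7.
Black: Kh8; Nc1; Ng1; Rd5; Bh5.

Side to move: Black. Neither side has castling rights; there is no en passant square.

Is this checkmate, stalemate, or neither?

neither

Black to move; black king on h8.
In check: yes, from the white bishop on g7.
Legal moves for Black: Kg8, Kxg7.
Black is in check but has 2 legal moves → neither.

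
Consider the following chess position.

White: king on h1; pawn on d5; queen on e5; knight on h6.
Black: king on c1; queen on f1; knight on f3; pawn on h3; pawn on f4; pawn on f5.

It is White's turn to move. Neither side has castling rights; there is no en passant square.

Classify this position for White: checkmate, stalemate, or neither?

checkmate

White to move; white king on h1.
In check: yes, from the black queen on f1.
King squares — g1: attacked by Qf1; g2: attacked by Qf1; h2: attacked by Nf3.
Legal moves for White: none.
In check with no legal moves → checkmate.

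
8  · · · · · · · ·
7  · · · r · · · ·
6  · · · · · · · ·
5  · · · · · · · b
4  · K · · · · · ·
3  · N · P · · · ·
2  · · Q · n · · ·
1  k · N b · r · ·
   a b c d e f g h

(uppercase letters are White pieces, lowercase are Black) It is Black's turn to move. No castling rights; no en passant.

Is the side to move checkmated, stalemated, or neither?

Black to move; black king on a1.
In check: yes, from the white knight on b3.
King squares — b1: attacked by Qc2; a2: attacked by Nc1; b2: attacked by Qc2.
Legal moves for Black: none.
In check with no legal moves → checkmate.

checkmate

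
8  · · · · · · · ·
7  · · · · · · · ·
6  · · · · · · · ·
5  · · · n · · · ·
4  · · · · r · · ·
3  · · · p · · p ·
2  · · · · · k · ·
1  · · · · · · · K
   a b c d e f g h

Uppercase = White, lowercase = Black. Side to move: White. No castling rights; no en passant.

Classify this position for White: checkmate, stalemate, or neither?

stalemate

White to move; white king on h1.
In check: no.
King squares — g1: attacked by Kf2; g2: attacked by Kf2; h2: attacked by Pg3.
Legal moves for White: none.
Not in check and no legal moves → stalemate.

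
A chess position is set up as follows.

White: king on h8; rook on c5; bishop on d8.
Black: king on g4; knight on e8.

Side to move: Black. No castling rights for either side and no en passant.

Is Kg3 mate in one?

After Kg3: white king on h8; in check: no.
White is not in check, so this cannot be checkmate.

no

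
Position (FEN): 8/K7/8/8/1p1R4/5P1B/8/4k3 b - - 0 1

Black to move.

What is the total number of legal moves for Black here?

3

Black to move; king on e1.
In check: no.
Legal moves: Kf2, Ke2, b3.
Count: 3.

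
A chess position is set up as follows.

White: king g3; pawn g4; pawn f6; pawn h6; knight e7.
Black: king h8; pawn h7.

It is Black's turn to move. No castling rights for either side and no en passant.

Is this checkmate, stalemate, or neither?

Black to move; black king on h8.
In check: no.
King squares — g7: attacked by Pf6; h7: own pawn; g8: attacked by Ne7.
Legal moves for Black: none.
Not in check and no legal moves → stalemate.

stalemate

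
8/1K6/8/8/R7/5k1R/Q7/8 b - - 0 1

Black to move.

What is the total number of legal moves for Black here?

0

Black to move; king on f3.
In check: yes, from the white rook on h3.
Legal moves: none.
Count: 0.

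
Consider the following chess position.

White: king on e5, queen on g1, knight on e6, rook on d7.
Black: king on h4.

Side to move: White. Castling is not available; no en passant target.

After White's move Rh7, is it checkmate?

After Rh7: black king on h4; in check: yes, from the white rook on h7.
King squares — g3: attacked by Qg1; h3: attacked by Rh7; g4: attacked by Qg1; g5: attacked by Qg1; h5: attacked by Rh7.
Black has no legal moves → checkmate.

yes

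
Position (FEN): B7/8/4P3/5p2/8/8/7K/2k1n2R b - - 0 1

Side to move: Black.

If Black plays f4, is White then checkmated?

After f4: white king on h2; in check: no.
White is not in check, so this cannot be checkmate.

no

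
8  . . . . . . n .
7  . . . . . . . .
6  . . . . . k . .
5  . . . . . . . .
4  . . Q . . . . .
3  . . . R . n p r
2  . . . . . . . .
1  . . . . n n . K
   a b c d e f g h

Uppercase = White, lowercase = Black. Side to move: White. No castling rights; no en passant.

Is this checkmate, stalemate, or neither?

White to move; white king on h1.
In check: yes, from the black rook on h3.
King squares — g1: attacked by Nf3; g2: attacked by Ne1; h2: attacked by Nf1.
Legal moves for White: none.
In check with no legal moves → checkmate.

checkmate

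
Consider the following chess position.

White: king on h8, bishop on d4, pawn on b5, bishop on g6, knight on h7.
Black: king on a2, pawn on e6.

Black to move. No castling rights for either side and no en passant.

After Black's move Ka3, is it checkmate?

no

After Ka3: white king on h8; in check: no.
White is not in check, so this cannot be checkmate.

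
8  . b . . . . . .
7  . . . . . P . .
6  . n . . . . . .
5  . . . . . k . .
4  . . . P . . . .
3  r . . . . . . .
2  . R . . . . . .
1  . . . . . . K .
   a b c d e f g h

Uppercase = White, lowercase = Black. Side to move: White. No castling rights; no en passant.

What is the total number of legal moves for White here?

White to move; king on g1.
In check: no.
Legal moves: Rxb6, Rb5+, Rb4, Rb3, Rh2, Rg2, Rf2+, Re2, Rd2, Rc2, Ra2, Rb1, Kg2, Kf2, Kh1, Kf1, f8=Q+, f8=R+, f8=B, f8=N, d5.
Count: 21.

21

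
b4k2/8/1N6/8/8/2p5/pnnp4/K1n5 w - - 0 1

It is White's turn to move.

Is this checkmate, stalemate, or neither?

White to move; white king on a1.
In check: yes, from the black knight on c2.
King squares — b1: attacked by Pa2; a2: attacked by Nc1; b2: attacked by Pc3.
Legal moves for White: none.
In check with no legal moves → checkmate.

checkmate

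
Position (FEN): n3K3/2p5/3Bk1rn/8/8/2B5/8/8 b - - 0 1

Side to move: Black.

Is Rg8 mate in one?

no

After Rg8: white king on e8; in check: yes, from the black rook on g8.
White has 1 legal reply: Bf8.
In check but a legal move exists → not checkmate.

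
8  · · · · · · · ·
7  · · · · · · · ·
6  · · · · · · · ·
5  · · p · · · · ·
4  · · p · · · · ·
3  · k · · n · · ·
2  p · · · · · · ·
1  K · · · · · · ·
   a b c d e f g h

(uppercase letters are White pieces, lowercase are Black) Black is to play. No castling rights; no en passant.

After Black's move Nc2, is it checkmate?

yes

After Nc2: white king on a1; in check: yes, from the black knight on c2.
King squares — b1: attacked by Pa2; a2: attacked by Kb3; b2: attacked by Kb3.
White has no legal moves → checkmate.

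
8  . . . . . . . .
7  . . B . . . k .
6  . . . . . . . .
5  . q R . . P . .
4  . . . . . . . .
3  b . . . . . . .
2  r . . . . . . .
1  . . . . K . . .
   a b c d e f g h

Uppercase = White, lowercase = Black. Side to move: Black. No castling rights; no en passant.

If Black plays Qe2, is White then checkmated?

yes

After Qe2: white king on e1; in check: yes, from the black queen on e2.
King squares — d1: attacked by Qe2; f1: attacked by Qe2; d2: attacked by Ra2; e2: attacked by Ra2; f2: attacked by Qe2.
White has no legal moves → checkmate.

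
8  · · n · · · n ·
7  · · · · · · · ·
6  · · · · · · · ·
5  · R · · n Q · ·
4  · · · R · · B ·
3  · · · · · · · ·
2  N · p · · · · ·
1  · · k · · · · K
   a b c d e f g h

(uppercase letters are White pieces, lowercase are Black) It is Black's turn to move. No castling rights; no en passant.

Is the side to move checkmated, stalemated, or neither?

checkmate

Black to move; black king on c1.
In check: yes, from the white knight on a2.
King squares — b1: attacked by Rb5; d1: attacked by Rd4; b2: attacked by Rb5; c2: own pawn; d2: attacked by Rd4.
Legal moves for Black: none.
In check with no legal moves → checkmate.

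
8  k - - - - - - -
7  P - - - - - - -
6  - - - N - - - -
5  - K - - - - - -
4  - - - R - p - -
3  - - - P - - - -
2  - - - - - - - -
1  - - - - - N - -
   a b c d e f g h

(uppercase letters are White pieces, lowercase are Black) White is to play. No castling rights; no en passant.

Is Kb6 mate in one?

no

After Kb6: black king on a8; in check: no.
Black is not in check, so this cannot be checkmate.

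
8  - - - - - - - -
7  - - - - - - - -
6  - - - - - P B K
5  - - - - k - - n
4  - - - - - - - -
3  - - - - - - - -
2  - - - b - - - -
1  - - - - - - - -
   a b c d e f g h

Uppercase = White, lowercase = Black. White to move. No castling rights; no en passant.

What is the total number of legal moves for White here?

2

White to move; king on h6.
In check: yes, from the black bishop on d2.
Legal moves: Kh7, Kxh5.
Count: 2.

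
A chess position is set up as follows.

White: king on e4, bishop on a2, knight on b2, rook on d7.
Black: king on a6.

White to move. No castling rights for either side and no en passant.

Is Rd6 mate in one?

After Rd6: black king on a6; in check: yes, from the white rook on d6.
Black has 4 legal replies: Kb7, Ka7, Kb5, Ka5.
In check but a legal move exists → not checkmate.

no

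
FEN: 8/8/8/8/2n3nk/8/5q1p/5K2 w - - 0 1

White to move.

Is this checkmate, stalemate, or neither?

checkmate

White to move; white king on f1.
In check: yes, from the black queen on f2.
King squares — e1: attacked by Qf2; g1: attacked by Qf2; e2: attacked by Qf2; f2: attacked by Ng4; g2: attacked by Qf2.
Legal moves for White: none.
In check with no legal moves → checkmate.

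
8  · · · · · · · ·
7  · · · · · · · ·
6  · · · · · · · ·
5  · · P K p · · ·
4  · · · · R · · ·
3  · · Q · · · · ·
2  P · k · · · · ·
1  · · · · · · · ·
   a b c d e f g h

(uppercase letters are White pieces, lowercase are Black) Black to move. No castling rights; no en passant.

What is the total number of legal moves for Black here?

3

Black to move; king on c2.
In check: yes, from the white queen on c3.
Legal moves: Kxc3, Kd1, Kb1.
Count: 3.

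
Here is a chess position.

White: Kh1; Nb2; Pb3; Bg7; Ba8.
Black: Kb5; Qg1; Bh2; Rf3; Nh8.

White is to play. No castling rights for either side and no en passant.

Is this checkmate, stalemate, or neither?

checkmate

White to move; white king on h1.
In check: yes, from the black queen on g1.
King squares — g1: attacked by Bh2; g2: attacked by Qg1; h2: attacked by Qg1.
Legal moves for White: none.
In check with no legal moves → checkmate.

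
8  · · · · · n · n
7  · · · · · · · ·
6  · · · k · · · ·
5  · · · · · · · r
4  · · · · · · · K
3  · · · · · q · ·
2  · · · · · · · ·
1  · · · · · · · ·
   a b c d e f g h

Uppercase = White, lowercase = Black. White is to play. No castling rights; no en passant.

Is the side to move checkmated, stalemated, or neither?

checkmate

White to move; white king on h4.
In check: yes, from the black rook on h5.
King squares — g3: attacked by Qf3; h3: attacked by Qf3; g4: attacked by Qf3; g5: attacked by Rh5; h5: attacked by Qf3.
Legal moves for White: none.
In check with no legal moves → checkmate.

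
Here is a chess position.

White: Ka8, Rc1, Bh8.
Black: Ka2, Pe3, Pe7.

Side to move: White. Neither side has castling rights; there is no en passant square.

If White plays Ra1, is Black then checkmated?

After Ra1: black king on a2; in check: yes, from the white rook on a1.
Black has 1 legal reply: Kb3.
In check but a legal move exists → not checkmate.

no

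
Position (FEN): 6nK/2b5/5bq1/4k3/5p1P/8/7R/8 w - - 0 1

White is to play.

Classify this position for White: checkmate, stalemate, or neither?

checkmate

White to move; white king on h8.
In check: yes, from the black bishop on f6.
King squares — g7: attacked by Bf6; h7: attacked by Qg6; g8: attacked by Qg6.
Legal moves for White: none.
In check with no legal moves → checkmate.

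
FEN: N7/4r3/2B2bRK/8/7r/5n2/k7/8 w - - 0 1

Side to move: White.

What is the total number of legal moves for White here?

0

White to move; king on h6.
In check: yes, from the black rook on h4.
Legal moves: none.
Count: 0.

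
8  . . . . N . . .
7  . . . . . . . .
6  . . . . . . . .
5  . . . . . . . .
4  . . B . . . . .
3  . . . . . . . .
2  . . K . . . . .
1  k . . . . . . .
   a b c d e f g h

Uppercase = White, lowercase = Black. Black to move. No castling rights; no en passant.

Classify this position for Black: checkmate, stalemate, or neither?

Black to move; black king on a1.
In check: no.
King squares — b1: attacked by Kc2; a2: attacked by Bc4; b2: attacked by Kc2.
Legal moves for Black: none.
Not in check and no legal moves → stalemate.

stalemate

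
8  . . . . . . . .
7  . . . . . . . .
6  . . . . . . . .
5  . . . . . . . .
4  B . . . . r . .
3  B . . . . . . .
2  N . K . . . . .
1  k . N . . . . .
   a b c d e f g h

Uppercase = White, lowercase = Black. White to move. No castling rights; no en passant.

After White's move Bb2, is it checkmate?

After Bb2: black king on a1; in check: yes, from the white bishop on b2.
King squares — b1: attacked by Kc2; a2: attacked by Nc1; b2: attacked by Kc2.
Black has no legal moves → checkmate.

yes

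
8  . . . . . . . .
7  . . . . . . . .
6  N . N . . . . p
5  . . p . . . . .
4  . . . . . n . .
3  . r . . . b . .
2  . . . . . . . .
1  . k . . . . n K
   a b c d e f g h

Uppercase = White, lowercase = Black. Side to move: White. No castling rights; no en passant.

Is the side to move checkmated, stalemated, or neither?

White to move; white king on h1.
In check: yes, from the black bishop on f3.
King squares — g1: available; g2: attacked by Bf3; h2: available.
Legal moves for White: Kh2, Kxg1.
White is in check but has 2 legal moves → neither.

neither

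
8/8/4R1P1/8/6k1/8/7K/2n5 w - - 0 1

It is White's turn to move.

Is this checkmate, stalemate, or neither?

White to move; white king on h2.
In check: no.
Legal moves for White: Re8, Re7, Rf6, Rd6, Rc6, Rb6, Ra6, Re5, Re4+, Re3, Re2, Re1, Kg2, Kh1, Kg1, g7.
White has 16 legal moves and is not in check → neither.

neither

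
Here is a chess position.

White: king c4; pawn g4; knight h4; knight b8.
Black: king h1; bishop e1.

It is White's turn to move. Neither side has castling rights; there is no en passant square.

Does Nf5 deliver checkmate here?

no

After Nf5: black king on h1; in check: no.
Black is not in check, so this cannot be checkmate.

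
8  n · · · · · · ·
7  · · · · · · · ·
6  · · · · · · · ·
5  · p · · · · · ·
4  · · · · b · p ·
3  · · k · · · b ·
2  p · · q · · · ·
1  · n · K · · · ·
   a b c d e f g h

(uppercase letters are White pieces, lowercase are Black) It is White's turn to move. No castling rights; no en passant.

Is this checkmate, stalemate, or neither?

checkmate

White to move; white king on d1.
In check: yes, from the black queen on d2.
King squares — c1: attacked by Qd2; e1: attacked by Qd2; c2: attacked by Qd2; d2: attacked by Nb1; e2: attacked by Qd2.
Legal moves for White: none.
In check with no legal moves → checkmate.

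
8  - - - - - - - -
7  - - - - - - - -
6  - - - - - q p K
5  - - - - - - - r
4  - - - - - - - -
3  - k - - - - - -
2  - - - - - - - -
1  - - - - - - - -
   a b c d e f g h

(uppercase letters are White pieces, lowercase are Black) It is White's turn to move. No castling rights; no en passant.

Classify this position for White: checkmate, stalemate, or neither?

White to move; white king on h6.
In check: yes, from the black rook on h5.
King squares — g5: attacked by Rh5; h5: attacked by Pg6; g6: attacked by Qf6; g7: attacked by Qf6; h7: attacked by Rh5.
Legal moves for White: none.
In check with no legal moves → checkmate.

checkmate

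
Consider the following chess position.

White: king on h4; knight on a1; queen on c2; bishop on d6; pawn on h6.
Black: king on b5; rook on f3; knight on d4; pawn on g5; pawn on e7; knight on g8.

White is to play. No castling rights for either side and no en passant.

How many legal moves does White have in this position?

3

White to move; king on h4.
In check: yes, from the black pawn on g5.
Legal moves: Kh5, Kxg5, Kg4.
Count: 3.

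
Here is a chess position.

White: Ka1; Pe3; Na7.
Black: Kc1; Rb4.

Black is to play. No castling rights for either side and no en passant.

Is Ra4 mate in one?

yes

After Ra4: white king on a1; in check: yes, from the black rook on a4.
King squares — b1: attacked by Kc1; a2: attacked by Ra4; b2: attacked by Kc1.
White has no legal moves → checkmate.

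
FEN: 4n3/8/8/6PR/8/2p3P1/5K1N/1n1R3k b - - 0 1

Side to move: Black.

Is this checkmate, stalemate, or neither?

checkmate

Black to move; black king on h1.
In check: yes, from the white rook on d1.
King squares — g1: attacked by Rd1; g2: attacked by Kf2; h2: attacked by Rh5.
Legal moves for Black: none.
In check with no legal moves → checkmate.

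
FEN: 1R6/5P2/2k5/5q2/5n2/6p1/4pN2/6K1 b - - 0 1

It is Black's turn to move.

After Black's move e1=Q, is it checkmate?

After e1=Q: white king on g1; in check: yes, from the black queen on e1.
King squares — f1: attacked by Qe1; h1: attacked by Qe1; f2: own knight; g2: attacked by Nf4; h2: attacked by Pg3.
White has no legal moves → checkmate.

yes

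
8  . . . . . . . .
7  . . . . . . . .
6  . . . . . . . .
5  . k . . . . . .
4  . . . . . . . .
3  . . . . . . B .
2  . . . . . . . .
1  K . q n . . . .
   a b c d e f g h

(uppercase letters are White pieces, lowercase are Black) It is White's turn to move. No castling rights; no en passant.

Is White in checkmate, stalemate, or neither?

neither

White to move; white king on a1.
In check: yes, from the black queen on c1.
Legal moves for White: Ka2.
White is in check but has 1 legal move → neither.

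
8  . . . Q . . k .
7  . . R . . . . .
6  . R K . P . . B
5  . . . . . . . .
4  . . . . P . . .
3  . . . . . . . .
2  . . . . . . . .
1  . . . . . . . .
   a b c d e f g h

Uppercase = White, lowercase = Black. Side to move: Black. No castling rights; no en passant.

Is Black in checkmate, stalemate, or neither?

Black to move; black king on g8.
In check: yes, from the white queen on d8.
King squares — f7: attacked by Pe6; g7: attacked by Bh6; h7: attacked by Rc7; f8: attacked by Bh6; h8: attacked by Qd8.
Legal moves for Black: none.
In check with no legal moves → checkmate.

checkmate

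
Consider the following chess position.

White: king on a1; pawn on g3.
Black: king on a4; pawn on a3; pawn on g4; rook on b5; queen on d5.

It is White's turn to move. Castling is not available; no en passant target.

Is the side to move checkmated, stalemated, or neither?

stalemate

White to move; white king on a1.
In check: no.
King squares — b1: attacked by Rb5; a2: attacked by Qd5; b2: attacked by Pa3.
Legal moves for White: none.
Not in check and no legal moves → stalemate.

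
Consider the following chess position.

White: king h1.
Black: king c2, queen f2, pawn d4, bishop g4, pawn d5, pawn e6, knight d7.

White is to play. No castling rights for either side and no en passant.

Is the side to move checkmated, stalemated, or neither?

stalemate

White to move; white king on h1.
In check: no.
King squares — g1: attacked by Qf2; g2: attacked by Qf2; h2: attacked by Qf2.
Legal moves for White: none.
Not in check and no legal moves → stalemate.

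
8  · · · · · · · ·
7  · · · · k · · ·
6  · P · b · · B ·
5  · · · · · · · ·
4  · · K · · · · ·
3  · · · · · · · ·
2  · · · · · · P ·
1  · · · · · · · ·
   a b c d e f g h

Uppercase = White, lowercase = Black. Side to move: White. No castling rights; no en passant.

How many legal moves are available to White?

White to move; king on c4.
In check: no.
Legal moves: Be8, Bh7, Bf7, Bh5, Bf5, Be4, Bd3, Bc2, Bb1, Kd5, Kb5, Kd4, Kd3, Kc3, Kb3, b7, g3, g4.
Count: 18.

18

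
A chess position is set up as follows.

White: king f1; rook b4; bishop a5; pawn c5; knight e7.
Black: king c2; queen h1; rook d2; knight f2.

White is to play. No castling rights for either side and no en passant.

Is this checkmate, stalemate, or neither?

checkmate

White to move; white king on f1.
In check: yes, from the black queen on h1.
King squares — e1: attacked by Qh1; g1: attacked by Qh1; e2: attacked by Rd2; f2: attacked by Rd2; g2: attacked by Qh1.
Legal moves for White: none.
In check with no legal moves → checkmate.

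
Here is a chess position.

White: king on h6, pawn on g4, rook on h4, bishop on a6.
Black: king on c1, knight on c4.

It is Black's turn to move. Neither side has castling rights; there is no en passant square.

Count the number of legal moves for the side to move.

Black to move; king on c1.
In check: no.
Legal moves: Nd6, Nb6, Ne5, Na5, Ne3, Na3, Nd2, Nb2, Kd2, Kc2, Kb2, Kd1, Kb1.
Count: 13.

13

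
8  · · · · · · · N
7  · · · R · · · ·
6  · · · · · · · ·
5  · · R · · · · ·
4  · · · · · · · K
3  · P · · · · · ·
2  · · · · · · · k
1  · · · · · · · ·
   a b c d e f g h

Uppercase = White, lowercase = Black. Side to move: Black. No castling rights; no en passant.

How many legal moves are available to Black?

3

Black to move; king on h2.
In check: no.
Legal moves: Kg2, Kh1, Kg1.
Count: 3.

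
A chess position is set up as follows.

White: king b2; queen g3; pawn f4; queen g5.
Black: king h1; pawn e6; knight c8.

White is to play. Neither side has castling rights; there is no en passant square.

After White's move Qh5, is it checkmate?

yes

After Qh5: black king on h1; in check: yes, from the white queen on h5.
King squares — g1: attacked by Qg3; g2: attacked by Qg3; h2: attacked by Qg3.
Black has no legal moves → checkmate.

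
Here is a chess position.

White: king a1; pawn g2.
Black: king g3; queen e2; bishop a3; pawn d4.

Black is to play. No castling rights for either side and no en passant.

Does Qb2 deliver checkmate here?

After Qb2: white king on a1; in check: yes, from the black queen on b2.
King squares — b1: attacked by Qb2; a2: attacked by Qb2; b2: attacked by Ba3.
White has no legal moves → checkmate.

yes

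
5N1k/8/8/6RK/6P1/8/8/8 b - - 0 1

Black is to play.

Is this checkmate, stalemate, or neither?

stalemate

Black to move; black king on h8.
In check: no.
King squares — g7: attacked by Rg5; h7: attacked by Nf8; g8: attacked by Rg5.
Legal moves for Black: none.
Not in check and no legal moves → stalemate.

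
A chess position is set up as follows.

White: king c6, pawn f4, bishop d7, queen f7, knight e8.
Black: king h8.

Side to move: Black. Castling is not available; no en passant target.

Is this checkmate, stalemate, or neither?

Black to move; black king on h8.
In check: no.
King squares — g7: attacked by Qf7; h7: attacked by Qf7; g8: attacked by Qf7.
Legal moves for Black: none.
Not in check and no legal moves → stalemate.

stalemate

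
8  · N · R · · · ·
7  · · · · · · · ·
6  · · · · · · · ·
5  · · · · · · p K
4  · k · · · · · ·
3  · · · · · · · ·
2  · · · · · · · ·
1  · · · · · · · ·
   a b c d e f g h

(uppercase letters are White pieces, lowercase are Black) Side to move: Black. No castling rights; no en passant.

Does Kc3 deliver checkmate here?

no

After Kc3: white king on h5; in check: no.
White is not in check, so this cannot be checkmate.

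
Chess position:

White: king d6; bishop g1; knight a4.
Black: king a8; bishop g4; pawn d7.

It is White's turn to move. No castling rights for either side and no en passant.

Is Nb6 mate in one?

no

After Nb6: black king on a8; in check: yes, from the white knight on b6.
Black has 3 legal replies: Kb8, Kb7, Ka7.
In check but a legal move exists → not checkmate.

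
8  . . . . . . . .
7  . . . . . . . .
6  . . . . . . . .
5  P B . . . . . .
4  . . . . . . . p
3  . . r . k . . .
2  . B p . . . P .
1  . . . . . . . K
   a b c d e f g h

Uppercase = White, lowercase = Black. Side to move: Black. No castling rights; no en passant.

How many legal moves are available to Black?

18

Black to move; king on e3.
In check: no.
Legal moves: Kf4, Ke4, Kd4, Kf2, Kd2, Rc8, Rc7, Rc6, Rc5, Rc4, Rd3, Rb3, Ra3, h3, c1=Q+, c1=R+, c1=B, c1=N.
Count: 18.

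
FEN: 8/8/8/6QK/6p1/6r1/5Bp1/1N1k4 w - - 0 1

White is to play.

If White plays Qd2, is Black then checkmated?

yes

After Qd2: black king on d1; in check: yes, from the white queen on d2.
King squares — c1: attacked by Qd2; e1: attacked by Qd2; c2: attacked by Qd2; d2: attacked by Nb1; e2: attacked by Qd2.
Black has no legal moves → checkmate.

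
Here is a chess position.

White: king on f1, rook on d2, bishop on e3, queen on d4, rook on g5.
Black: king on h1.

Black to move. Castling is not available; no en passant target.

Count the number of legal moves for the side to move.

0

Black to move; king on h1.
In check: no.
Legal moves: none.
Count: 0.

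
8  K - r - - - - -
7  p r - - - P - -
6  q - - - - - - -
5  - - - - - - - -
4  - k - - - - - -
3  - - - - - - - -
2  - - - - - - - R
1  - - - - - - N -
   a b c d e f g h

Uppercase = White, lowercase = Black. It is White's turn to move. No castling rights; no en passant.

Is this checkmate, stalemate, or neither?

White to move; white king on a8.
In check: yes, from the black rook on c8.
King squares — a7: attacked by Qa6; b7: attacked by Qa6; b8: attacked by Rb7.
Legal moves for White: none.
In check with no legal moves → checkmate.

checkmate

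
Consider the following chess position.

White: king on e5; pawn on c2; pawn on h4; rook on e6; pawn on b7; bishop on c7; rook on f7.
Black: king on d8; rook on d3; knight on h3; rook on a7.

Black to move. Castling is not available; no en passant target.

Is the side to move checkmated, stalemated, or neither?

Black to move; black king on d8.
In check: yes, from the white bishop on c7.
King squares — c7: attacked by Rf7; d7: attacked by Rf7; e7: attacked by Re6; c8: attacked by Pb7; e8: attacked by Re6.
Legal moves for Black: none.
In check with no legal moves → checkmate.

checkmate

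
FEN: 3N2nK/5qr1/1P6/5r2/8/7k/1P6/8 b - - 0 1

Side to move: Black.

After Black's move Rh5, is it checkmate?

yes

After Rh5: white king on h8; in check: yes, from the black rook on h5.
King squares — g7: attacked by Qf7; h7: attacked by Rh5; g8: attacked by Qf7.
White has no legal moves → checkmate.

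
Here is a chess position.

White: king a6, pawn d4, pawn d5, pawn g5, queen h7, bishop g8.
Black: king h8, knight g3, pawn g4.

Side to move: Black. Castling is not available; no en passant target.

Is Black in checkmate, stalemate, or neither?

checkmate

Black to move; black king on h8.
In check: yes, from the white queen on h7.
King squares — g7: attacked by Qh7; h7: attacked by Bg8; g8: attacked by Qh7.
Legal moves for Black: none.
In check with no legal moves → checkmate.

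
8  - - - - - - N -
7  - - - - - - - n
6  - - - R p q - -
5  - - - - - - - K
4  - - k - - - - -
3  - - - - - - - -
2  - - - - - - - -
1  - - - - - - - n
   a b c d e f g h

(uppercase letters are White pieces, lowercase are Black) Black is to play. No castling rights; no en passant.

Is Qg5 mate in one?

After Qg5: white king on h5; in check: yes, from the black queen on g5.
King squares — g4: attacked by Qg5; h4: attacked by Qg5; g5: attacked by Nh7; g6: attacked by Qg5; h6: attacked by Qg5.
White has no legal moves → checkmate.

yes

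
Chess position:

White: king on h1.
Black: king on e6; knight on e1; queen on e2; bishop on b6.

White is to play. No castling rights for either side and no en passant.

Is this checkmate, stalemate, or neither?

White to move; white king on h1.
In check: no.
King squares — g1: attacked by Bb6; g2: attacked by Ne1; h2: attacked by Qe2.
Legal moves for White: none.
Not in check and no legal moves → stalemate.

stalemate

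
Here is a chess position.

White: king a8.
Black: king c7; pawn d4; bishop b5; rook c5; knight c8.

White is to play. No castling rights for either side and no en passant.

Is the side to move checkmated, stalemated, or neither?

stalemate

White to move; white king on a8.
In check: no.
King squares — a7: attacked by Nc8; b7: attacked by Kc7; b8: attacked by Kc7.
Legal moves for White: none.
Not in check and no legal moves → stalemate.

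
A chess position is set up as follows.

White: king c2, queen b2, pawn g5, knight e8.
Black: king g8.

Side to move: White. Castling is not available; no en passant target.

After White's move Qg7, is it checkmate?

yes

After Qg7: black king on g8; in check: yes, from the white queen on g7.
King squares — f7: attacked by Qg7; g7: attacked by Ne8; h7: attacked by Qg7; f8: attacked by Qg7; h8: attacked by Qg7.
Black has no legal moves → checkmate.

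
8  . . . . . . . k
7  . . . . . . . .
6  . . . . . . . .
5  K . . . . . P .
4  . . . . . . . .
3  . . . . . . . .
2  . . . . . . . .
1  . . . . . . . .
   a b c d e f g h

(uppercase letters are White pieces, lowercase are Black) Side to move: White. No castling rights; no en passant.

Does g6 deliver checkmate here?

After g6: black king on h8; in check: no.
Black is not in check, so this cannot be checkmate.

no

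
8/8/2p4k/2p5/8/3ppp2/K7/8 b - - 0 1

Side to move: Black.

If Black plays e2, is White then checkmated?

After e2: white king on a2; in check: no.
White is not in check, so this cannot be checkmate.

no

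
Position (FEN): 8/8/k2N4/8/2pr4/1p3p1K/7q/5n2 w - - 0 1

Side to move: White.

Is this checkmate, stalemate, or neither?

White to move; white king on h3.
In check: yes, from the black queen on h2.
King squares — g2: attacked by Qh2; h2: attacked by Nf1; g3: attacked by Nf1; g4: attacked by Rd4; h4: attacked by Qh2.
Legal moves for White: none.
In check with no legal moves → checkmate.

checkmate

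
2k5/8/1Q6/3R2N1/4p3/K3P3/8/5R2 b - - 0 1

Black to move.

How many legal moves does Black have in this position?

0

Black to move; king on c8.
In check: no.
Legal moves: none.
Count: 0.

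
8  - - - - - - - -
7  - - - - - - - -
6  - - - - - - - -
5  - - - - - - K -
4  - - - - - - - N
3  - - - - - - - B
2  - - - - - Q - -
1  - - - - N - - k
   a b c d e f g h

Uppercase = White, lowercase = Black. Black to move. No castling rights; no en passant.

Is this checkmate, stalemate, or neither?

Black to move; black king on h1.
In check: no.
King squares — g1: attacked by Qf2; g2: attacked by Ne1; h2: attacked by Qf2.
Legal moves for Black: none.
Not in check and no legal moves → stalemate.

stalemate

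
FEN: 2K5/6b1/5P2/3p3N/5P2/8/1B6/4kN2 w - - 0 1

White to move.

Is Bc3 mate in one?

After Bc3: black king on e1; in check: yes, from the white bishop on c3.
Black has 4 legal replies: Kf2, Ke2, Kxf1, Kd1.
In check but a legal move exists → not checkmate.

no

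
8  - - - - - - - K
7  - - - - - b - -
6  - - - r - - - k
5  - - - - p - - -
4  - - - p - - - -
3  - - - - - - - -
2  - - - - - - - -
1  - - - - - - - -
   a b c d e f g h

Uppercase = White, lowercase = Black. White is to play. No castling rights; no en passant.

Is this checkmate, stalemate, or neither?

White to move; white king on h8.
In check: no.
King squares — g7: attacked by Kh6; h7: attacked by Kh6; g8: attacked by Bf7.
Legal moves for White: none.
Not in check and no legal moves → stalemate.

stalemate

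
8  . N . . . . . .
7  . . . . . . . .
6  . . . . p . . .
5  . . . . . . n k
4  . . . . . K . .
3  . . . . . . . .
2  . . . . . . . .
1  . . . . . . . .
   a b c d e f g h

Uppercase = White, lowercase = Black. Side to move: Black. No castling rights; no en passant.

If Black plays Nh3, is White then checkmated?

no

After Nh3: white king on f4; in check: yes, from the black knight on h3.
White has 5 legal replies: Ke5, Ke4, Kg3, Kf3, Ke3.
In check but a legal move exists → not checkmate.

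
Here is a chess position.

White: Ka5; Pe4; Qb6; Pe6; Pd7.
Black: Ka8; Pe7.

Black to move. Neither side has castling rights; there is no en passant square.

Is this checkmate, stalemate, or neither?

stalemate

Black to move; black king on a8.
In check: no.
King squares — a7: attacked by Qb6; b7: attacked by Qb6; b8: attacked by Qb6.
Legal moves for Black: none.
Not in check and no legal moves → stalemate.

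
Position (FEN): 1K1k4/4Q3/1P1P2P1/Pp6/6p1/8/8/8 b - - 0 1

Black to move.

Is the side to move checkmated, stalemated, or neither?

checkmate

Black to move; black king on d8.
In check: yes, from the white queen on e7.
King squares — c7: attacked by Pb6; d7: attacked by Qe7; e7: attacked by Pd6; c8: attacked by Kb8; e8: attacked by Qe7.
Legal moves for Black: none.
In check with no legal moves → checkmate.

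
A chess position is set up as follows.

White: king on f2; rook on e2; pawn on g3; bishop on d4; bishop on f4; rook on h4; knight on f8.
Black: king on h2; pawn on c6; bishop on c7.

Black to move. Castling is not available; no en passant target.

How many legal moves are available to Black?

Black to move; king on h2.
In check: yes, from the white rook on h4.
Legal moves: none.
Count: 0.

0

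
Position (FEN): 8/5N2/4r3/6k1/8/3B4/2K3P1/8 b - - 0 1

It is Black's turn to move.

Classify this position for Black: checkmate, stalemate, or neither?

Black to move; black king on g5.
In check: yes, from the white knight on f7.
King squares — f4: available; g4: available; h4: available; f5: attacked by Bd3; h5: available; f6: available; g6: attacked by Bd3; h6: attacked by Nf7.
Legal moves for Black: Kf6, Kh5, Kh4, Kg4, Kf4.
Black is in check but has 5 legal moves → neither.

neither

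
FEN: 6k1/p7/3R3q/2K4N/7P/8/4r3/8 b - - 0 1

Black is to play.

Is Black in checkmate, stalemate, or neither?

neither

Black to move; black king on g8.
In check: no.
Legal moves for Black include: Kh8, Kf8, Kh7, Kf7, Qh8, Qf8, Qh7, Qg7, Qg6, Qf6, Qe6, Qxd6+, Qxh5+, Qg5+, Qf4, Qe3+, Qd2, Qc1+, ... (list truncated; more exist).
Black has legal moves and is not in check → neither.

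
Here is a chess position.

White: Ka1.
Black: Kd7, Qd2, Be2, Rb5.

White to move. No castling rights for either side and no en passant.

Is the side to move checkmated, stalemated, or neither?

White to move; white king on a1.
In check: no.
King squares — b1: attacked by Rb5; a2: attacked by Qd2; b2: attacked by Qd2.
Legal moves for White: none.
Not in check and no legal moves → stalemate.

stalemate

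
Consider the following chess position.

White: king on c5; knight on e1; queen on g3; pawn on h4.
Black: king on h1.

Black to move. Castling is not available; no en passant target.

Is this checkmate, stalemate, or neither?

Black to move; black king on h1.
In check: no.
King squares — g1: attacked by Qg3; g2: attacked by Ne1; h2: attacked by Qg3.
Legal moves for Black: none.
Not in check and no legal moves → stalemate.

stalemate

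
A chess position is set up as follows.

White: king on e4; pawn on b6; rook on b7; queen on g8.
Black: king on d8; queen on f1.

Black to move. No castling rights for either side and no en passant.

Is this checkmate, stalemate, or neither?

Black to move; black king on d8.
In check: yes, from the white queen on g8.
King squares — c7: attacked by Pb6; d7: attacked by Rb7; e7: attacked by Rb7; c8: attacked by Qg8; e8: attacked by Qg8.
Legal moves for Black: Qf8.
Black is in check but has 1 legal move → neither.

neither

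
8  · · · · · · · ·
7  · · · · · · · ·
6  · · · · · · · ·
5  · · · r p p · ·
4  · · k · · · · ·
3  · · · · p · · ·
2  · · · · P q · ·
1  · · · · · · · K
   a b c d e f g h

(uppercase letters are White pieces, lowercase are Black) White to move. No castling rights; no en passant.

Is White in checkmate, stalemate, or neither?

White to move; white king on h1.
In check: no.
King squares — g1: attacked by Qf2; g2: attacked by Qf2; h2: attacked by Qf2.
Legal moves for White: none.
Not in check and no legal moves → stalemate.

stalemate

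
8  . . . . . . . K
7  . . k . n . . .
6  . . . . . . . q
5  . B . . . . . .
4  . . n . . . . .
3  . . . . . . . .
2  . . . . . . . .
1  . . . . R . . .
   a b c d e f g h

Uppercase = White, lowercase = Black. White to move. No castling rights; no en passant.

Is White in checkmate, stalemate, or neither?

checkmate

White to move; white king on h8.
In check: yes, from the black queen on h6.
King squares — g7: attacked by Qh6; h7: attacked by Qh6; g8: attacked by Ne7.
Legal moves for White: none.
In check with no legal moves → checkmate.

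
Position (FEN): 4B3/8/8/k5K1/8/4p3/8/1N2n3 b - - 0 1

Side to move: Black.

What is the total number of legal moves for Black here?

Black to move; king on a5.
In check: no.
Legal moves: Kb6, Ka6, Kb4, Nf3+, Nd3, Ng2, Nc2, e2.
Count: 8.

8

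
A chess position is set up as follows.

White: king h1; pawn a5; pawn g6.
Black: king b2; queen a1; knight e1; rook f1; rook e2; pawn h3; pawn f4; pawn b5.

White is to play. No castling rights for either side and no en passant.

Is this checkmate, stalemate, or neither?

White to move; white king on h1.
In check: yes, from the black rook on f1.
King squares — g1: attacked by Rf1; g2: attacked by Ne1; h2: attacked by Re2.
Legal moves for White: none.
In check with no legal moves → checkmate.

checkmate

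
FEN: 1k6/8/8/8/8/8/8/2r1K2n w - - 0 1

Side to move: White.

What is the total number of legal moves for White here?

2

White to move; king on e1.
In check: yes, from the black rook on c1.
Legal moves: Ke2, Kd2.
Count: 2.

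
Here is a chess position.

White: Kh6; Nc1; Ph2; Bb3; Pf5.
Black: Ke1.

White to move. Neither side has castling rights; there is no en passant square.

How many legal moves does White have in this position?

20

White to move; king on h6.
In check: no.
Legal moves: Kh7, Kg7, Kg6, Kh5, Kg5, Bg8, Bf7, Be6, Bd5, Bc4, Ba4, Bc2, Ba2, Bd1, Nd3+, Ne2, Na2, f6, h3, h4.
Count: 20.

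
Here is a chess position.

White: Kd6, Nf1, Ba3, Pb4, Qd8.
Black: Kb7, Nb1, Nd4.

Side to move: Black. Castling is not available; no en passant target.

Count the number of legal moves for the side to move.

13

Black to move; king on b7.
In check: no.
Legal moves: Ka7, Ka6, Ne6, Nc6, Nf5+, Nb5+, Nf3, Nb3, Ne2, Nc2, Nc3, Nxa3, Nd2.
Count: 13.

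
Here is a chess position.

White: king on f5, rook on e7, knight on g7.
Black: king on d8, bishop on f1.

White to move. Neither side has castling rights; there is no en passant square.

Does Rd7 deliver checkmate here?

no

After Rd7: black king on d8; in check: yes, from the white rook on d7.
Black has 2 legal replies: Kc8, Kxd7.
In check but a legal move exists → not checkmate.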